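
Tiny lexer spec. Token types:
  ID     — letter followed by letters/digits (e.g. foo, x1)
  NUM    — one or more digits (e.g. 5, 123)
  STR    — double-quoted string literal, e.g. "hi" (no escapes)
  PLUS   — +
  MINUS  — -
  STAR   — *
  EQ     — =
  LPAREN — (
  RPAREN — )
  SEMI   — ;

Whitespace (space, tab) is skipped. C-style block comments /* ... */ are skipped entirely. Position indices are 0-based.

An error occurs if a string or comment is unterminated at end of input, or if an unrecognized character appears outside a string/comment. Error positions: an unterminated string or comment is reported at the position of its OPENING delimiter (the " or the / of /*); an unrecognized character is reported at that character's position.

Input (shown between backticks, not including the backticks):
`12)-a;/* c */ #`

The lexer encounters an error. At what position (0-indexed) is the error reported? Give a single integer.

Answer: 14

Derivation:
pos=0: emit NUM '12' (now at pos=2)
pos=2: emit RPAREN ')'
pos=3: emit MINUS '-'
pos=4: emit ID 'a' (now at pos=5)
pos=5: emit SEMI ';'
pos=6: enter COMMENT mode (saw '/*')
exit COMMENT mode (now at pos=13)
pos=14: ERROR — unrecognized char '#'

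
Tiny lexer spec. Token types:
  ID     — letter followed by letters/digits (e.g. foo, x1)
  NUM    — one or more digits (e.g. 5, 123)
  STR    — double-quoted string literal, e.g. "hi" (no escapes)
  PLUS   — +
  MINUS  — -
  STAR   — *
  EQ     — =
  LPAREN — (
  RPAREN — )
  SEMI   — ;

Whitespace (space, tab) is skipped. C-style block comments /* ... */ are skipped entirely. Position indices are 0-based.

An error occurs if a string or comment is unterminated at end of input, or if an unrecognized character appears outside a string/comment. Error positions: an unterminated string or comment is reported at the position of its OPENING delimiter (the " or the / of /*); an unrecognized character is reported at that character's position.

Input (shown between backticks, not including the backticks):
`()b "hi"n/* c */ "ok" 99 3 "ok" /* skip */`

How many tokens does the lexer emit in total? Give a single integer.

Answer: 9

Derivation:
pos=0: emit LPAREN '('
pos=1: emit RPAREN ')'
pos=2: emit ID 'b' (now at pos=3)
pos=4: enter STRING mode
pos=4: emit STR "hi" (now at pos=8)
pos=8: emit ID 'n' (now at pos=9)
pos=9: enter COMMENT mode (saw '/*')
exit COMMENT mode (now at pos=16)
pos=17: enter STRING mode
pos=17: emit STR "ok" (now at pos=21)
pos=22: emit NUM '99' (now at pos=24)
pos=25: emit NUM '3' (now at pos=26)
pos=27: enter STRING mode
pos=27: emit STR "ok" (now at pos=31)
pos=32: enter COMMENT mode (saw '/*')
exit COMMENT mode (now at pos=42)
DONE. 9 tokens: [LPAREN, RPAREN, ID, STR, ID, STR, NUM, NUM, STR]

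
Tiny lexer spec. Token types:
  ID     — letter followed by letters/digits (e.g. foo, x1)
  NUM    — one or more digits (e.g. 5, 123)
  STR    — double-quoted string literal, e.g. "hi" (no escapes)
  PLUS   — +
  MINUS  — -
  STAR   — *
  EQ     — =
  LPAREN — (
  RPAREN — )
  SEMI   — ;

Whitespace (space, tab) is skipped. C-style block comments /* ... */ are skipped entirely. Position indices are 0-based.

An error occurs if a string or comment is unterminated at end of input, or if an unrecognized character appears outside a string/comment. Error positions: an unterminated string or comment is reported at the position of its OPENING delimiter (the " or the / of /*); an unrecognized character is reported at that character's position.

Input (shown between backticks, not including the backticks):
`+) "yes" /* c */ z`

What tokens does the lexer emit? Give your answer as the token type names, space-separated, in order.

pos=0: emit PLUS '+'
pos=1: emit RPAREN ')'
pos=3: enter STRING mode
pos=3: emit STR "yes" (now at pos=8)
pos=9: enter COMMENT mode (saw '/*')
exit COMMENT mode (now at pos=16)
pos=17: emit ID 'z' (now at pos=18)
DONE. 4 tokens: [PLUS, RPAREN, STR, ID]

Answer: PLUS RPAREN STR ID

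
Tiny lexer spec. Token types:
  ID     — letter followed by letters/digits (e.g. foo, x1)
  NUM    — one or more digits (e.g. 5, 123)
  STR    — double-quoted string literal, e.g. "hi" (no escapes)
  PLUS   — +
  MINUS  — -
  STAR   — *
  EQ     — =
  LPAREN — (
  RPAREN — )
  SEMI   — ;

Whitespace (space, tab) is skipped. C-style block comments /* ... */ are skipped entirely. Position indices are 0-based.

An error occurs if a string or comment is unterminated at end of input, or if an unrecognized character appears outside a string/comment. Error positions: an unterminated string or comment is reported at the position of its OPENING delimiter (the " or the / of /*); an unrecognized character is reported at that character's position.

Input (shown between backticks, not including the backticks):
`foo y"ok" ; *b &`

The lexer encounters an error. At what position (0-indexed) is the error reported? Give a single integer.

pos=0: emit ID 'foo' (now at pos=3)
pos=4: emit ID 'y' (now at pos=5)
pos=5: enter STRING mode
pos=5: emit STR "ok" (now at pos=9)
pos=10: emit SEMI ';'
pos=12: emit STAR '*'
pos=13: emit ID 'b' (now at pos=14)
pos=15: ERROR — unrecognized char '&'

Answer: 15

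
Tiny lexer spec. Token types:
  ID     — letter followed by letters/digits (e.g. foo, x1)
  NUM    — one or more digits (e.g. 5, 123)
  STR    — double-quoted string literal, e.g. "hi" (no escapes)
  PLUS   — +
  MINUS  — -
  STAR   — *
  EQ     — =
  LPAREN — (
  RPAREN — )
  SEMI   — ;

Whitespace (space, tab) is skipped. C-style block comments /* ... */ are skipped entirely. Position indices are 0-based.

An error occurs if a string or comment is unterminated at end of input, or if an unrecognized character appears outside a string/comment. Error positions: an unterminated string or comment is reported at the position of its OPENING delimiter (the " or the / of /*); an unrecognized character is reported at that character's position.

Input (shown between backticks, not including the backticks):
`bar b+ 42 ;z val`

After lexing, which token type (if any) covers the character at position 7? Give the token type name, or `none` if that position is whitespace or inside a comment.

Answer: NUM

Derivation:
pos=0: emit ID 'bar' (now at pos=3)
pos=4: emit ID 'b' (now at pos=5)
pos=5: emit PLUS '+'
pos=7: emit NUM '42' (now at pos=9)
pos=10: emit SEMI ';'
pos=11: emit ID 'z' (now at pos=12)
pos=13: emit ID 'val' (now at pos=16)
DONE. 7 tokens: [ID, ID, PLUS, NUM, SEMI, ID, ID]
Position 7: char is '4' -> NUM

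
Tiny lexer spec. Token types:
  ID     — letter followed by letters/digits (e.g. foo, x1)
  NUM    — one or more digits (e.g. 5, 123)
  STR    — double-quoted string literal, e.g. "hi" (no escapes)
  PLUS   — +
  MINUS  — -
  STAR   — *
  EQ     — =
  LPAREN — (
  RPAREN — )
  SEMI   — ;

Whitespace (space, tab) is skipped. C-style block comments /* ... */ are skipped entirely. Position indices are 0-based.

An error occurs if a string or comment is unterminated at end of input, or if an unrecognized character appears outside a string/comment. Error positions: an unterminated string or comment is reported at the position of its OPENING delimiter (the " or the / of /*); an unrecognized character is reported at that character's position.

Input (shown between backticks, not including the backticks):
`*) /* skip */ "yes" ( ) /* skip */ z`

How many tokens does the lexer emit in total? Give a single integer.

Answer: 6

Derivation:
pos=0: emit STAR '*'
pos=1: emit RPAREN ')'
pos=3: enter COMMENT mode (saw '/*')
exit COMMENT mode (now at pos=13)
pos=14: enter STRING mode
pos=14: emit STR "yes" (now at pos=19)
pos=20: emit LPAREN '('
pos=22: emit RPAREN ')'
pos=24: enter COMMENT mode (saw '/*')
exit COMMENT mode (now at pos=34)
pos=35: emit ID 'z' (now at pos=36)
DONE. 6 tokens: [STAR, RPAREN, STR, LPAREN, RPAREN, ID]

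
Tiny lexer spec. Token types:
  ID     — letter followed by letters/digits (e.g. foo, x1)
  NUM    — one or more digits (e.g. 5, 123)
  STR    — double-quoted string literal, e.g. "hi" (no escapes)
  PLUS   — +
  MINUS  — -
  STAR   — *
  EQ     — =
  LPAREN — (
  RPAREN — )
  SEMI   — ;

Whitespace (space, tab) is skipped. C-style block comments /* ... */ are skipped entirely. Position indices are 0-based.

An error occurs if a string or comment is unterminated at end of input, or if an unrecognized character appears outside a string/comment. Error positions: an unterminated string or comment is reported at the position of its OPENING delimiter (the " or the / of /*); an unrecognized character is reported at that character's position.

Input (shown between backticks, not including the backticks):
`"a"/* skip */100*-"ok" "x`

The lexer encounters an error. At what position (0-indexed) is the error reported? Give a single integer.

pos=0: enter STRING mode
pos=0: emit STR "a" (now at pos=3)
pos=3: enter COMMENT mode (saw '/*')
exit COMMENT mode (now at pos=13)
pos=13: emit NUM '100' (now at pos=16)
pos=16: emit STAR '*'
pos=17: emit MINUS '-'
pos=18: enter STRING mode
pos=18: emit STR "ok" (now at pos=22)
pos=23: enter STRING mode
pos=23: ERROR — unterminated string

Answer: 23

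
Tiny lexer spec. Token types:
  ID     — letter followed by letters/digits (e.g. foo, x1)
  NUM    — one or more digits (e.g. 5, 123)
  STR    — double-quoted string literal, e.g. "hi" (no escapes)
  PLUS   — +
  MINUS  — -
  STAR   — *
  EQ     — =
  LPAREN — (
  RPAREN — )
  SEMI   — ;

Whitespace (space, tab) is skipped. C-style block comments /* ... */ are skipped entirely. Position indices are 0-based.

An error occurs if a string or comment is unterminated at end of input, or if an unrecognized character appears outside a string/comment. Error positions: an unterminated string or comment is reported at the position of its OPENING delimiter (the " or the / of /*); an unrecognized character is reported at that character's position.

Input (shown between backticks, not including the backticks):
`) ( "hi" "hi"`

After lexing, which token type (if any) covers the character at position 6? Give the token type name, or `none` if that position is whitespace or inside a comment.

pos=0: emit RPAREN ')'
pos=2: emit LPAREN '('
pos=4: enter STRING mode
pos=4: emit STR "hi" (now at pos=8)
pos=9: enter STRING mode
pos=9: emit STR "hi" (now at pos=13)
DONE. 4 tokens: [RPAREN, LPAREN, STR, STR]
Position 6: char is 'i' -> STR

Answer: STR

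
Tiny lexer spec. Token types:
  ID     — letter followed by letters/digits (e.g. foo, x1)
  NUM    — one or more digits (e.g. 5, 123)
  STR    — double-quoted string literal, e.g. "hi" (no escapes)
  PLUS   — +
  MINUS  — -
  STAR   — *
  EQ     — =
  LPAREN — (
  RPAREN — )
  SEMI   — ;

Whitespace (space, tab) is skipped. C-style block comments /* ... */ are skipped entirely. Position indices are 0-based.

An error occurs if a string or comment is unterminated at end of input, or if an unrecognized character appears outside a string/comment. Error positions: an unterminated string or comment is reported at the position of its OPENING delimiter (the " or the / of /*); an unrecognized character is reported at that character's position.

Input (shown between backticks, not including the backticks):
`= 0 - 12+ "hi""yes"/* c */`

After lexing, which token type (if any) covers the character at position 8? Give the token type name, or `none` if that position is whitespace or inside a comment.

Answer: PLUS

Derivation:
pos=0: emit EQ '='
pos=2: emit NUM '0' (now at pos=3)
pos=4: emit MINUS '-'
pos=6: emit NUM '12' (now at pos=8)
pos=8: emit PLUS '+'
pos=10: enter STRING mode
pos=10: emit STR "hi" (now at pos=14)
pos=14: enter STRING mode
pos=14: emit STR "yes" (now at pos=19)
pos=19: enter COMMENT mode (saw '/*')
exit COMMENT mode (now at pos=26)
DONE. 7 tokens: [EQ, NUM, MINUS, NUM, PLUS, STR, STR]
Position 8: char is '+' -> PLUS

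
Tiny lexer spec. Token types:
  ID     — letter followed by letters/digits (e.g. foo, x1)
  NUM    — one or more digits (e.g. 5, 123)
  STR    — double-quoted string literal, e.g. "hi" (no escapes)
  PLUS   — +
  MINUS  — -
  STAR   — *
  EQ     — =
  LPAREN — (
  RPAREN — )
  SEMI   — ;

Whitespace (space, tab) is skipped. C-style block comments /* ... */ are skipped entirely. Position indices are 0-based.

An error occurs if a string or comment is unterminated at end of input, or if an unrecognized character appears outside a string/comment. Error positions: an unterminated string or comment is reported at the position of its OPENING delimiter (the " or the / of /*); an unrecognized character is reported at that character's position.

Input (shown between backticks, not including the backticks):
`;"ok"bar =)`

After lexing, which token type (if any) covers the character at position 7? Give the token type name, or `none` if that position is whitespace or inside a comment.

pos=0: emit SEMI ';'
pos=1: enter STRING mode
pos=1: emit STR "ok" (now at pos=5)
pos=5: emit ID 'bar' (now at pos=8)
pos=9: emit EQ '='
pos=10: emit RPAREN ')'
DONE. 5 tokens: [SEMI, STR, ID, EQ, RPAREN]
Position 7: char is 'r' -> ID

Answer: ID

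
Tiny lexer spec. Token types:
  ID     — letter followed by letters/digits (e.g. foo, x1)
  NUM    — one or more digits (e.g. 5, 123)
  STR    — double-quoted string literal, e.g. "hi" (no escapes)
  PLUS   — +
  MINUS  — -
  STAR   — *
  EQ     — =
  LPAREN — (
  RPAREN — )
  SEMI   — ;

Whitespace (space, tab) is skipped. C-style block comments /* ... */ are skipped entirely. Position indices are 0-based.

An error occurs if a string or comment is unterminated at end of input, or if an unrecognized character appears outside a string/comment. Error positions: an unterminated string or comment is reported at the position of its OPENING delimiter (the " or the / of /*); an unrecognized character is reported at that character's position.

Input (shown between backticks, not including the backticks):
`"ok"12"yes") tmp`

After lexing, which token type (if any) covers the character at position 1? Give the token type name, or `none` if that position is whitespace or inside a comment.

pos=0: enter STRING mode
pos=0: emit STR "ok" (now at pos=4)
pos=4: emit NUM '12' (now at pos=6)
pos=6: enter STRING mode
pos=6: emit STR "yes" (now at pos=11)
pos=11: emit RPAREN ')'
pos=13: emit ID 'tmp' (now at pos=16)
DONE. 5 tokens: [STR, NUM, STR, RPAREN, ID]
Position 1: char is 'o' -> STR

Answer: STR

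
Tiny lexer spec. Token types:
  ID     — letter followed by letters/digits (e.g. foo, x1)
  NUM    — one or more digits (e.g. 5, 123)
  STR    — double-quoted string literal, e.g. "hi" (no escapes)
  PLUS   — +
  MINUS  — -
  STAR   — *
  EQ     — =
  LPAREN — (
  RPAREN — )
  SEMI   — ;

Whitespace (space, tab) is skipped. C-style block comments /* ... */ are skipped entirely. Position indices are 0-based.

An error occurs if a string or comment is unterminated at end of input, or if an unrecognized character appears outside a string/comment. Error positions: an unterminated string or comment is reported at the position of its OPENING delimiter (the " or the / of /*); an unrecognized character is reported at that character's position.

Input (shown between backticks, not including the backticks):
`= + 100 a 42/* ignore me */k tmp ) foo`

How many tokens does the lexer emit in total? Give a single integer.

Answer: 9

Derivation:
pos=0: emit EQ '='
pos=2: emit PLUS '+'
pos=4: emit NUM '100' (now at pos=7)
pos=8: emit ID 'a' (now at pos=9)
pos=10: emit NUM '42' (now at pos=12)
pos=12: enter COMMENT mode (saw '/*')
exit COMMENT mode (now at pos=27)
pos=27: emit ID 'k' (now at pos=28)
pos=29: emit ID 'tmp' (now at pos=32)
pos=33: emit RPAREN ')'
pos=35: emit ID 'foo' (now at pos=38)
DONE. 9 tokens: [EQ, PLUS, NUM, ID, NUM, ID, ID, RPAREN, ID]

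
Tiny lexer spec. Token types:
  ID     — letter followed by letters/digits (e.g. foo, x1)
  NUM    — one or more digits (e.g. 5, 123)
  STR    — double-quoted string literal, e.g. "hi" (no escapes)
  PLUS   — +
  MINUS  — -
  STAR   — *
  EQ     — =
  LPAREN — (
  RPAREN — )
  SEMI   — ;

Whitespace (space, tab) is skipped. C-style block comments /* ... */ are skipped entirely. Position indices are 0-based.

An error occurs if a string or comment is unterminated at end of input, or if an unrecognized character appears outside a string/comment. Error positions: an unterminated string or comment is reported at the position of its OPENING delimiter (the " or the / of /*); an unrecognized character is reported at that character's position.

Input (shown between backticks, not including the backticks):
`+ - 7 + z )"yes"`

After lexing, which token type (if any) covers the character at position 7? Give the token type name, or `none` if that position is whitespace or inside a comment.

Answer: none

Derivation:
pos=0: emit PLUS '+'
pos=2: emit MINUS '-'
pos=4: emit NUM '7' (now at pos=5)
pos=6: emit PLUS '+'
pos=8: emit ID 'z' (now at pos=9)
pos=10: emit RPAREN ')'
pos=11: enter STRING mode
pos=11: emit STR "yes" (now at pos=16)
DONE. 7 tokens: [PLUS, MINUS, NUM, PLUS, ID, RPAREN, STR]
Position 7: char is ' ' -> none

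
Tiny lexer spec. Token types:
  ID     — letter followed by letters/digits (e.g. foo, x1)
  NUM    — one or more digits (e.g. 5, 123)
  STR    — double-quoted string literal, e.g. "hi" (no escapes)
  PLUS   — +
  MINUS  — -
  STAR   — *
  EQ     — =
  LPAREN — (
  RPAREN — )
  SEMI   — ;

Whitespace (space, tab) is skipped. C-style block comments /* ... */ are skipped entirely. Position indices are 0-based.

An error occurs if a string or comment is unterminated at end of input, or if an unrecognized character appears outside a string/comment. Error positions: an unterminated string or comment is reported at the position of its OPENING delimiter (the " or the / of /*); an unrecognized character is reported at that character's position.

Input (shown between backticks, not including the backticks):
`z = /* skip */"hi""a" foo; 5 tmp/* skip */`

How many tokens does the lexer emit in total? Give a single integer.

Answer: 8

Derivation:
pos=0: emit ID 'z' (now at pos=1)
pos=2: emit EQ '='
pos=4: enter COMMENT mode (saw '/*')
exit COMMENT mode (now at pos=14)
pos=14: enter STRING mode
pos=14: emit STR "hi" (now at pos=18)
pos=18: enter STRING mode
pos=18: emit STR "a" (now at pos=21)
pos=22: emit ID 'foo' (now at pos=25)
pos=25: emit SEMI ';'
pos=27: emit NUM '5' (now at pos=28)
pos=29: emit ID 'tmp' (now at pos=32)
pos=32: enter COMMENT mode (saw '/*')
exit COMMENT mode (now at pos=42)
DONE. 8 tokens: [ID, EQ, STR, STR, ID, SEMI, NUM, ID]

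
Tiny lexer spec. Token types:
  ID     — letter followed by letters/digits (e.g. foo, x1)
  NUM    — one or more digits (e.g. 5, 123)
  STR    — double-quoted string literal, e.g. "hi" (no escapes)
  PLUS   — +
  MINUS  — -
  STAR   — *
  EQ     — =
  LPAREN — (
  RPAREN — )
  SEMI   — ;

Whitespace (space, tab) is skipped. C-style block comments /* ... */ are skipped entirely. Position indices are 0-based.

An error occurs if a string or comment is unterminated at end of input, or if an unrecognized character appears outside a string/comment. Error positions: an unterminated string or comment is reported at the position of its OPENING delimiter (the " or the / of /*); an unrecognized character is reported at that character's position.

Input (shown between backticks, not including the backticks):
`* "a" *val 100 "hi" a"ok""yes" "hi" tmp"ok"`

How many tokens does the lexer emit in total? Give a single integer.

Answer: 12

Derivation:
pos=0: emit STAR '*'
pos=2: enter STRING mode
pos=2: emit STR "a" (now at pos=5)
pos=6: emit STAR '*'
pos=7: emit ID 'val' (now at pos=10)
pos=11: emit NUM '100' (now at pos=14)
pos=15: enter STRING mode
pos=15: emit STR "hi" (now at pos=19)
pos=20: emit ID 'a' (now at pos=21)
pos=21: enter STRING mode
pos=21: emit STR "ok" (now at pos=25)
pos=25: enter STRING mode
pos=25: emit STR "yes" (now at pos=30)
pos=31: enter STRING mode
pos=31: emit STR "hi" (now at pos=35)
pos=36: emit ID 'tmp' (now at pos=39)
pos=39: enter STRING mode
pos=39: emit STR "ok" (now at pos=43)
DONE. 12 tokens: [STAR, STR, STAR, ID, NUM, STR, ID, STR, STR, STR, ID, STR]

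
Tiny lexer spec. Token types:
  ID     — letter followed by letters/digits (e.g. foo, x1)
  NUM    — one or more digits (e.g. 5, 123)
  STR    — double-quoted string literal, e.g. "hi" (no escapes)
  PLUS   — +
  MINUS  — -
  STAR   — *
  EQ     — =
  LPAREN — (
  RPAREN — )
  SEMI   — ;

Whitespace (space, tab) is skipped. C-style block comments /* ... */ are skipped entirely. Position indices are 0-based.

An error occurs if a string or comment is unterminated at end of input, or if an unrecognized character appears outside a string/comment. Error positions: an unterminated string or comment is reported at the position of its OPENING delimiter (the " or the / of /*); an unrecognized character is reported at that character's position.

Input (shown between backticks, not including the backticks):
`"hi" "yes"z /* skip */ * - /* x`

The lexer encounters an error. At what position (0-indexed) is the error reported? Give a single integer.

pos=0: enter STRING mode
pos=0: emit STR "hi" (now at pos=4)
pos=5: enter STRING mode
pos=5: emit STR "yes" (now at pos=10)
pos=10: emit ID 'z' (now at pos=11)
pos=12: enter COMMENT mode (saw '/*')
exit COMMENT mode (now at pos=22)
pos=23: emit STAR '*'
pos=25: emit MINUS '-'
pos=27: enter COMMENT mode (saw '/*')
pos=27: ERROR — unterminated comment (reached EOF)

Answer: 27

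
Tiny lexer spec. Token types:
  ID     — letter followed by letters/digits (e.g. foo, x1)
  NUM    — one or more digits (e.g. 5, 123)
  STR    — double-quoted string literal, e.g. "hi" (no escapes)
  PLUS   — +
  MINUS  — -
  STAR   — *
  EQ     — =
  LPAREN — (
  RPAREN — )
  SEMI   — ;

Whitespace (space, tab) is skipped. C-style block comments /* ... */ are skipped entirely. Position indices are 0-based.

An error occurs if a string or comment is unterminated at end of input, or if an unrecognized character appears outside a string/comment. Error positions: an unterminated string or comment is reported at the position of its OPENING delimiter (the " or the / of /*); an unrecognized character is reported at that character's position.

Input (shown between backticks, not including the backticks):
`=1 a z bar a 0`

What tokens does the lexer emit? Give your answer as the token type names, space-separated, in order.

pos=0: emit EQ '='
pos=1: emit NUM '1' (now at pos=2)
pos=3: emit ID 'a' (now at pos=4)
pos=5: emit ID 'z' (now at pos=6)
pos=7: emit ID 'bar' (now at pos=10)
pos=11: emit ID 'a' (now at pos=12)
pos=13: emit NUM '0' (now at pos=14)
DONE. 7 tokens: [EQ, NUM, ID, ID, ID, ID, NUM]

Answer: EQ NUM ID ID ID ID NUM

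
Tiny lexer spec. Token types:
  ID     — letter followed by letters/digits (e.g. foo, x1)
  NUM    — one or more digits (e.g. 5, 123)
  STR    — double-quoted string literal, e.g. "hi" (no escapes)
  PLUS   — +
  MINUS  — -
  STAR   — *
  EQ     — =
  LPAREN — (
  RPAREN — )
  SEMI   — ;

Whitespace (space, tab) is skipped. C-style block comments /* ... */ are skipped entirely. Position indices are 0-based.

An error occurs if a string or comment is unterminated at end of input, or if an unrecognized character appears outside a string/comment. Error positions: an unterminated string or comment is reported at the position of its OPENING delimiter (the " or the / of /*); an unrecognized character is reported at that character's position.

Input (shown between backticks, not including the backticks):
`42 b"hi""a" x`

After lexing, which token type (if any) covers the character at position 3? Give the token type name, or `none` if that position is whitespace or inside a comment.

pos=0: emit NUM '42' (now at pos=2)
pos=3: emit ID 'b' (now at pos=4)
pos=4: enter STRING mode
pos=4: emit STR "hi" (now at pos=8)
pos=8: enter STRING mode
pos=8: emit STR "a" (now at pos=11)
pos=12: emit ID 'x' (now at pos=13)
DONE. 5 tokens: [NUM, ID, STR, STR, ID]
Position 3: char is 'b' -> ID

Answer: ID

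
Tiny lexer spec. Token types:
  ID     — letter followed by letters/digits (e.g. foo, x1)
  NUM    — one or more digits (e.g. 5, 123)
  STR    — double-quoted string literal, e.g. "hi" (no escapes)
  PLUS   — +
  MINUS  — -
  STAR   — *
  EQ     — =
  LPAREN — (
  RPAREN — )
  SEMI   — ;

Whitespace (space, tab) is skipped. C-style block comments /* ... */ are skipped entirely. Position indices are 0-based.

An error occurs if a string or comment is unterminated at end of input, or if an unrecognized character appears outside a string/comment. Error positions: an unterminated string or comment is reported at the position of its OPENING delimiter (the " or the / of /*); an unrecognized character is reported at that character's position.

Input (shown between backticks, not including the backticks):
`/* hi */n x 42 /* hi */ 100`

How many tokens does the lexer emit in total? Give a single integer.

pos=0: enter COMMENT mode (saw '/*')
exit COMMENT mode (now at pos=8)
pos=8: emit ID 'n' (now at pos=9)
pos=10: emit ID 'x' (now at pos=11)
pos=12: emit NUM '42' (now at pos=14)
pos=15: enter COMMENT mode (saw '/*')
exit COMMENT mode (now at pos=23)
pos=24: emit NUM '100' (now at pos=27)
DONE. 4 tokens: [ID, ID, NUM, NUM]

Answer: 4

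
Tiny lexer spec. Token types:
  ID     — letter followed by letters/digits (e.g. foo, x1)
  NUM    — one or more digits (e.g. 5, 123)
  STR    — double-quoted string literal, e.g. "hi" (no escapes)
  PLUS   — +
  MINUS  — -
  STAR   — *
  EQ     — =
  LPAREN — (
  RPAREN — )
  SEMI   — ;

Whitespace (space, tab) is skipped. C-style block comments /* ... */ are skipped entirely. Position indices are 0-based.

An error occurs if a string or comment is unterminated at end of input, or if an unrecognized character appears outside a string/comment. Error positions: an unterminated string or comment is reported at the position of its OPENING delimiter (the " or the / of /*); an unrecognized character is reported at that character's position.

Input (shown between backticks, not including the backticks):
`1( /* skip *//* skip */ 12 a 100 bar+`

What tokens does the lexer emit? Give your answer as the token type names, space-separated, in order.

Answer: NUM LPAREN NUM ID NUM ID PLUS

Derivation:
pos=0: emit NUM '1' (now at pos=1)
pos=1: emit LPAREN '('
pos=3: enter COMMENT mode (saw '/*')
exit COMMENT mode (now at pos=13)
pos=13: enter COMMENT mode (saw '/*')
exit COMMENT mode (now at pos=23)
pos=24: emit NUM '12' (now at pos=26)
pos=27: emit ID 'a' (now at pos=28)
pos=29: emit NUM '100' (now at pos=32)
pos=33: emit ID 'bar' (now at pos=36)
pos=36: emit PLUS '+'
DONE. 7 tokens: [NUM, LPAREN, NUM, ID, NUM, ID, PLUS]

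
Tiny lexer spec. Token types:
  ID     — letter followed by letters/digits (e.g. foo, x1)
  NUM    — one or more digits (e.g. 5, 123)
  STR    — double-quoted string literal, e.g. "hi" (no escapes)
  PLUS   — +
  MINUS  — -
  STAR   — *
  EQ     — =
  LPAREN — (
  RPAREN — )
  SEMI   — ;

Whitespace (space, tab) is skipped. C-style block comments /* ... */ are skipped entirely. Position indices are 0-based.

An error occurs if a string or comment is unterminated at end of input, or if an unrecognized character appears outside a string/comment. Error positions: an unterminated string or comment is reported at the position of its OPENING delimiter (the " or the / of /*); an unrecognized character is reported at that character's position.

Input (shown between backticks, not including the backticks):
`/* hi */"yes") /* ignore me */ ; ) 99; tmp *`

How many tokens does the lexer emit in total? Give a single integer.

Answer: 8

Derivation:
pos=0: enter COMMENT mode (saw '/*')
exit COMMENT mode (now at pos=8)
pos=8: enter STRING mode
pos=8: emit STR "yes" (now at pos=13)
pos=13: emit RPAREN ')'
pos=15: enter COMMENT mode (saw '/*')
exit COMMENT mode (now at pos=30)
pos=31: emit SEMI ';'
pos=33: emit RPAREN ')'
pos=35: emit NUM '99' (now at pos=37)
pos=37: emit SEMI ';'
pos=39: emit ID 'tmp' (now at pos=42)
pos=43: emit STAR '*'
DONE. 8 tokens: [STR, RPAREN, SEMI, RPAREN, NUM, SEMI, ID, STAR]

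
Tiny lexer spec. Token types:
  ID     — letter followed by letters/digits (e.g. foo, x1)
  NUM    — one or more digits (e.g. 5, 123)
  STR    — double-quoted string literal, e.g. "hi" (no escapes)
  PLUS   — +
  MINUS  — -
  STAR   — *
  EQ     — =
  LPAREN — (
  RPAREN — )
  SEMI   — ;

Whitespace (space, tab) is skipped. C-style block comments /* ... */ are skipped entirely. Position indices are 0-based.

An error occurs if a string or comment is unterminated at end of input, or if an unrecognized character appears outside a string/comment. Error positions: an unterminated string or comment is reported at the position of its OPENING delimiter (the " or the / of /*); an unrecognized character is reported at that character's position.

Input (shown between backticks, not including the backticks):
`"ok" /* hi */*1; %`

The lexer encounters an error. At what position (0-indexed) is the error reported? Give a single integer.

Answer: 17

Derivation:
pos=0: enter STRING mode
pos=0: emit STR "ok" (now at pos=4)
pos=5: enter COMMENT mode (saw '/*')
exit COMMENT mode (now at pos=13)
pos=13: emit STAR '*'
pos=14: emit NUM '1' (now at pos=15)
pos=15: emit SEMI ';'
pos=17: ERROR — unrecognized char '%'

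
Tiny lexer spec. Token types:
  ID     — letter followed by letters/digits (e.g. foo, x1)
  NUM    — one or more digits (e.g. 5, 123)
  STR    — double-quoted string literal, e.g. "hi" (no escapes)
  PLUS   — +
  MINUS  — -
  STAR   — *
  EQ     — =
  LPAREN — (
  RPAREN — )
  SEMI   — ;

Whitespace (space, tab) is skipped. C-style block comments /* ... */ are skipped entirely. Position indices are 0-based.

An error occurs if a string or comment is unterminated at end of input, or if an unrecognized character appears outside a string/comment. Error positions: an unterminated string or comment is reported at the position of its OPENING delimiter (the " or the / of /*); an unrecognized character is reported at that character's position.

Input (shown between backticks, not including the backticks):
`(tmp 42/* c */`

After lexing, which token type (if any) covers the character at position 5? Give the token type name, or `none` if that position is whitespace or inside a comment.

Answer: NUM

Derivation:
pos=0: emit LPAREN '('
pos=1: emit ID 'tmp' (now at pos=4)
pos=5: emit NUM '42' (now at pos=7)
pos=7: enter COMMENT mode (saw '/*')
exit COMMENT mode (now at pos=14)
DONE. 3 tokens: [LPAREN, ID, NUM]
Position 5: char is '4' -> NUM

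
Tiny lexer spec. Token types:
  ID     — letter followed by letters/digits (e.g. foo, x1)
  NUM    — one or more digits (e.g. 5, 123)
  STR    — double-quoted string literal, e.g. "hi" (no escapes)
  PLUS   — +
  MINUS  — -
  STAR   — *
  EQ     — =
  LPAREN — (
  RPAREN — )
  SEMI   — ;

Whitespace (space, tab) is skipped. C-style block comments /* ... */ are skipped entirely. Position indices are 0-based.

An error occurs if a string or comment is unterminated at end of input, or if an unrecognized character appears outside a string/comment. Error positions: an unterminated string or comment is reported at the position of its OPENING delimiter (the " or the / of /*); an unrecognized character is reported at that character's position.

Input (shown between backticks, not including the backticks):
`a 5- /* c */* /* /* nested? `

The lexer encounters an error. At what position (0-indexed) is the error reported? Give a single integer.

pos=0: emit ID 'a' (now at pos=1)
pos=2: emit NUM '5' (now at pos=3)
pos=3: emit MINUS '-'
pos=5: enter COMMENT mode (saw '/*')
exit COMMENT mode (now at pos=12)
pos=12: emit STAR '*'
pos=14: enter COMMENT mode (saw '/*')
pos=14: ERROR — unterminated comment (reached EOF)

Answer: 14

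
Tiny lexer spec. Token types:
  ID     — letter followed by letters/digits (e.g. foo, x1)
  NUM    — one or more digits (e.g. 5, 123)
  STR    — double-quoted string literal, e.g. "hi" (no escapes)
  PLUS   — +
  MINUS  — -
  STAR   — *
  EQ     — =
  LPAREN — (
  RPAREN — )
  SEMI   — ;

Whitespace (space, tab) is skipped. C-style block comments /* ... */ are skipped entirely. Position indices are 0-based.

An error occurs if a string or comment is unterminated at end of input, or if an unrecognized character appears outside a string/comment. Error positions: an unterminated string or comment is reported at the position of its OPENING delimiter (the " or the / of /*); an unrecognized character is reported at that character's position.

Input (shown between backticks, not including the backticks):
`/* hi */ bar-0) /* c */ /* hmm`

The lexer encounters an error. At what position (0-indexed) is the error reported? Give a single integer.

Answer: 24

Derivation:
pos=0: enter COMMENT mode (saw '/*')
exit COMMENT mode (now at pos=8)
pos=9: emit ID 'bar' (now at pos=12)
pos=12: emit MINUS '-'
pos=13: emit NUM '0' (now at pos=14)
pos=14: emit RPAREN ')'
pos=16: enter COMMENT mode (saw '/*')
exit COMMENT mode (now at pos=23)
pos=24: enter COMMENT mode (saw '/*')
pos=24: ERROR — unterminated comment (reached EOF)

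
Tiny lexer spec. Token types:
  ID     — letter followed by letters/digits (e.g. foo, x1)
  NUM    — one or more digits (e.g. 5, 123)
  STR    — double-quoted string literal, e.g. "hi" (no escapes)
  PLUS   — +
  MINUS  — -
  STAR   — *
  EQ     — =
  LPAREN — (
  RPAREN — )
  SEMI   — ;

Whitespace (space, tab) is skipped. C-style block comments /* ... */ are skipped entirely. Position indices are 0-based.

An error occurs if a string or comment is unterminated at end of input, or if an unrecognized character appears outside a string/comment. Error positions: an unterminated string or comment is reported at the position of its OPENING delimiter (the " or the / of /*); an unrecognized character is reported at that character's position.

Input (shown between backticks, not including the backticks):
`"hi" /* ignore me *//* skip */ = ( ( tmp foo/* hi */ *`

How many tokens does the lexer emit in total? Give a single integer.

pos=0: enter STRING mode
pos=0: emit STR "hi" (now at pos=4)
pos=5: enter COMMENT mode (saw '/*')
exit COMMENT mode (now at pos=20)
pos=20: enter COMMENT mode (saw '/*')
exit COMMENT mode (now at pos=30)
pos=31: emit EQ '='
pos=33: emit LPAREN '('
pos=35: emit LPAREN '('
pos=37: emit ID 'tmp' (now at pos=40)
pos=41: emit ID 'foo' (now at pos=44)
pos=44: enter COMMENT mode (saw '/*')
exit COMMENT mode (now at pos=52)
pos=53: emit STAR '*'
DONE. 7 tokens: [STR, EQ, LPAREN, LPAREN, ID, ID, STAR]

Answer: 7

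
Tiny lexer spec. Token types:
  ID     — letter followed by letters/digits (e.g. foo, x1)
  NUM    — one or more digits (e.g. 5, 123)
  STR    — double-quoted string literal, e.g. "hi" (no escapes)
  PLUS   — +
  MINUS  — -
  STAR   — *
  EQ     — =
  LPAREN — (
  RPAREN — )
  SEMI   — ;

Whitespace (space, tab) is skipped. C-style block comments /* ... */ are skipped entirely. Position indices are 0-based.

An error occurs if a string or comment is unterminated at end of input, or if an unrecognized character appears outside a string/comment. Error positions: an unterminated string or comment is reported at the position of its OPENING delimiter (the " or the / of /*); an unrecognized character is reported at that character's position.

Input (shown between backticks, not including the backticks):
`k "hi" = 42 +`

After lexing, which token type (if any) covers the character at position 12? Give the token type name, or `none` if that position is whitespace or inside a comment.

Answer: PLUS

Derivation:
pos=0: emit ID 'k' (now at pos=1)
pos=2: enter STRING mode
pos=2: emit STR "hi" (now at pos=6)
pos=7: emit EQ '='
pos=9: emit NUM '42' (now at pos=11)
pos=12: emit PLUS '+'
DONE. 5 tokens: [ID, STR, EQ, NUM, PLUS]
Position 12: char is '+' -> PLUS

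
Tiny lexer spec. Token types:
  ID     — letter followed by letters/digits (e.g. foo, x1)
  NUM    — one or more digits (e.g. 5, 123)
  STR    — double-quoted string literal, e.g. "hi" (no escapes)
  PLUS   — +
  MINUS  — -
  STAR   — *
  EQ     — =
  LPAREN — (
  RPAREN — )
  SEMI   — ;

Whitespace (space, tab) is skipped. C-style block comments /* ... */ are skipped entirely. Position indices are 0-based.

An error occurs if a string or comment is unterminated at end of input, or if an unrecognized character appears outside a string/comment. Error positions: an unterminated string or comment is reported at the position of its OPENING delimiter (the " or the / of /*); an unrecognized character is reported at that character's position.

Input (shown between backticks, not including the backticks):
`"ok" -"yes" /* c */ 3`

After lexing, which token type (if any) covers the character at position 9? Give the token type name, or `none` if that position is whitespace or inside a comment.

pos=0: enter STRING mode
pos=0: emit STR "ok" (now at pos=4)
pos=5: emit MINUS '-'
pos=6: enter STRING mode
pos=6: emit STR "yes" (now at pos=11)
pos=12: enter COMMENT mode (saw '/*')
exit COMMENT mode (now at pos=19)
pos=20: emit NUM '3' (now at pos=21)
DONE. 4 tokens: [STR, MINUS, STR, NUM]
Position 9: char is 's' -> STR

Answer: STR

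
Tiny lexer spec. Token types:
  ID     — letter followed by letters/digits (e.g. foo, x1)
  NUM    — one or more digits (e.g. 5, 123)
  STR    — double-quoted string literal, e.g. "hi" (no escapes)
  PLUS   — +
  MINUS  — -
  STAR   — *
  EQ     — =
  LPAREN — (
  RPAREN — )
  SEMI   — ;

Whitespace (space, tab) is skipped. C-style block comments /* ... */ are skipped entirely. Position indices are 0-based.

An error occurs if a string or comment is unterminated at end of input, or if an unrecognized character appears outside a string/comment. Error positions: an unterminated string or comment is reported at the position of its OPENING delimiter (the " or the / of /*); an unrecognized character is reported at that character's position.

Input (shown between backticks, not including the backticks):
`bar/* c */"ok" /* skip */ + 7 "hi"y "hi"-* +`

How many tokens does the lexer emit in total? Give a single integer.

Answer: 10

Derivation:
pos=0: emit ID 'bar' (now at pos=3)
pos=3: enter COMMENT mode (saw '/*')
exit COMMENT mode (now at pos=10)
pos=10: enter STRING mode
pos=10: emit STR "ok" (now at pos=14)
pos=15: enter COMMENT mode (saw '/*')
exit COMMENT mode (now at pos=25)
pos=26: emit PLUS '+'
pos=28: emit NUM '7' (now at pos=29)
pos=30: enter STRING mode
pos=30: emit STR "hi" (now at pos=34)
pos=34: emit ID 'y' (now at pos=35)
pos=36: enter STRING mode
pos=36: emit STR "hi" (now at pos=40)
pos=40: emit MINUS '-'
pos=41: emit STAR '*'
pos=43: emit PLUS '+'
DONE. 10 tokens: [ID, STR, PLUS, NUM, STR, ID, STR, MINUS, STAR, PLUS]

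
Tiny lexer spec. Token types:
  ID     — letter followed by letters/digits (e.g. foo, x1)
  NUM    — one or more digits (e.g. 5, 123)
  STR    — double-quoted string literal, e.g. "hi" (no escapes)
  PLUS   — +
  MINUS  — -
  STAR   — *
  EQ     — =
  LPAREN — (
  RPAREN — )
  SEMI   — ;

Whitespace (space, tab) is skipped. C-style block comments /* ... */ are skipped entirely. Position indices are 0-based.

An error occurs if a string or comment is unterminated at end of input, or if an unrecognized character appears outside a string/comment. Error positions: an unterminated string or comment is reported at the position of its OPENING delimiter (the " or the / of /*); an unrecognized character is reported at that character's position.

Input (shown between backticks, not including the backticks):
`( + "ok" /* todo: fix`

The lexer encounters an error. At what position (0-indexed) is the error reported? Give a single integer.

Answer: 9

Derivation:
pos=0: emit LPAREN '('
pos=2: emit PLUS '+'
pos=4: enter STRING mode
pos=4: emit STR "ok" (now at pos=8)
pos=9: enter COMMENT mode (saw '/*')
pos=9: ERROR — unterminated comment (reached EOF)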